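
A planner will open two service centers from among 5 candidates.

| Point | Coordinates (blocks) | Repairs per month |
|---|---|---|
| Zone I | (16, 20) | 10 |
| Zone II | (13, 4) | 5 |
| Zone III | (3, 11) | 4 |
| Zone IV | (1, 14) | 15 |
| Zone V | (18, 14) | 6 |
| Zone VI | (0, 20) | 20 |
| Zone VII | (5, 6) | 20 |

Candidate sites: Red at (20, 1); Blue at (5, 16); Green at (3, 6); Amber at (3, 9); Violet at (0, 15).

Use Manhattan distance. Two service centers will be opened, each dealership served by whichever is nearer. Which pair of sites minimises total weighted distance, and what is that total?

{Green, Violet}, total 574

Evaluate every pair (each demand assigned to the nearer of the two):
  {Green, Violet}: total = 574
  {Blue, Green}: total = 630
  {Amber, Violet}: total = 637
  {Blue, Amber}: total = 693
  {Blue, Violet}: total = 698
  {Red, Blue}: total = 788
  {Red, Violet}: total = 788
  {Green, Amber}: total = 853
  {Red, Amber}: total = 863
  {Red, Green}: total = 920
Best pair: {Green, Violet} with total 574.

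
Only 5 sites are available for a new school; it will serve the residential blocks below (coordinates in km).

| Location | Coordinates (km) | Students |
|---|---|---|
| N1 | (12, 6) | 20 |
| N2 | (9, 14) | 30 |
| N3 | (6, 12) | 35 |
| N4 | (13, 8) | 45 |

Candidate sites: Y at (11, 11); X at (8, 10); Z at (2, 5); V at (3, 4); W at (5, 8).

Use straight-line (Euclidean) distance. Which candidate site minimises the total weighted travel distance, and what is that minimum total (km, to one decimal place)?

Y, total 550.9 km

Total weighted distance at each candidate:
  Y (11, 11): total = 550.9
  X (8, 10): total = 578.2
  Z (2, 5): total = 1338.3
  V (3, 4): total = 1318.0
  W (5, 8): total = 866.2
Minimum is at Y with total 550.9 km.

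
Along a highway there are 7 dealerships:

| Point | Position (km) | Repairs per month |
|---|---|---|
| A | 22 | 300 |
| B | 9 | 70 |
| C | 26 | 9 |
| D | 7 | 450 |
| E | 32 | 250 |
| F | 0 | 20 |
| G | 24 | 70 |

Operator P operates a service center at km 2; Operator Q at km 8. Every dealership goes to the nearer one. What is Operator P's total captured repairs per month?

20

The indifferent point is the midpoint (2+8)/2 = 5; dealerships left of it (closer to Operator P at 2) go to Operator P, those right go to Operator Q.
  F at 0 (w=20) → Operator P
  D at 7 (w=450) → Operator Q
  B at 9 (w=70) → Operator Q
  A at 22 (w=300) → Operator Q
  G at 24 (w=70) → Operator Q
  C at 26 (w=9) → Operator Q
  E at 32 (w=250) → Operator Q
Operator P captures 20; Operator Q captures 1149.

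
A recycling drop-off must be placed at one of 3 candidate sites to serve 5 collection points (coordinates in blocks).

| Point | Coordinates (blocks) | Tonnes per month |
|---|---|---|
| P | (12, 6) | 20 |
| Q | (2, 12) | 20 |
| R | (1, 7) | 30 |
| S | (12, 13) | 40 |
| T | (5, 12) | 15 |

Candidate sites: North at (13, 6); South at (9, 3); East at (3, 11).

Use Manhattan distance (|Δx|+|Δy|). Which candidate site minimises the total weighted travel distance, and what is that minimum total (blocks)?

Total weighted distance at each candidate:
  North (13, 6): total = 1280
  South (9, 3): total = 1515
  East (3, 11): total = 985
Minimum is at East with total 985 blocks.

East, total 985 blocks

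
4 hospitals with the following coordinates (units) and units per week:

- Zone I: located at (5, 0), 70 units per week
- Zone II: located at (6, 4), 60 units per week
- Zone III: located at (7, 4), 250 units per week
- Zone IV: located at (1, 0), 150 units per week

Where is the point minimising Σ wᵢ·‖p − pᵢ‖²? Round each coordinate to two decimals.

(4.92, 2.34)

The minimiser of Σwᵢ‖p−pᵢ‖² is the weighted centroid p* = (Σwᵢpᵢ)/(Σwᵢ).
Σwᵢ = 530.
Σwᵢxᵢ = 70·5 + 60·6 + 250·7 + 150·1 = 2610.
Σwᵢyᵢ = 70·0 + 60·4 + 250·4 + 150·0 = 1240.
x* = 2610/530 = 4.92, y* = 1240/530 = 2.34.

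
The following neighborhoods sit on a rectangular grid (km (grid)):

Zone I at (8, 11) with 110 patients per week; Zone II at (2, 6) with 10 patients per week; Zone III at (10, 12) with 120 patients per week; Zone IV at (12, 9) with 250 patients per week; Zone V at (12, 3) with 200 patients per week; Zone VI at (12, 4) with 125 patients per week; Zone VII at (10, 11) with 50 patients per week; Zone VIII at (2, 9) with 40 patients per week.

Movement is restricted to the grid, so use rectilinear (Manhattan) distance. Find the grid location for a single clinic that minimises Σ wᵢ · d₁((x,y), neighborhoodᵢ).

(12, 9)

Manhattan distance separates: Σwᵢ(|x−xᵢ|+|y−yᵢ|) = Σwᵢ|x−xᵢ| + Σwᵢ|y−yᵢ|, so x and y are optimised independently as 1-D weighted medians.
Total weight W = 905; half = 452.5.
x-coordinate, sorted with cumulative weight:
  x=2 (Zone II, w=10) cum 10
  x=2 (Zone VIII, w=40) cum 50
  x=8 (Zone I, w=110) cum 160
  x=10 (Zone III, w=120) cum 280
  x=10 (Zone VII, w=50) cum 330
  x=12 (Zone IV, w=250) cum 580  ← median
  x=12 (Zone V, w=200) cum 780
  x=12 (Zone VI, w=125) cum 905
⇒ x* = 12
y-coordinate, sorted with cumulative weight:
  y=3 (Zone V, w=200) cum 200
  y=4 (Zone VI, w=125) cum 325
  y=6 (Zone II, w=10) cum 335
  y=9 (Zone IV, w=250) cum 585  ← median
  y=9 (Zone VIII, w=40) cum 625
  y=11 (Zone I, w=110) cum 735
  y=11 (Zone VII, w=50) cum 785
  y=12 (Zone III, w=120) cum 905
⇒ y* = 9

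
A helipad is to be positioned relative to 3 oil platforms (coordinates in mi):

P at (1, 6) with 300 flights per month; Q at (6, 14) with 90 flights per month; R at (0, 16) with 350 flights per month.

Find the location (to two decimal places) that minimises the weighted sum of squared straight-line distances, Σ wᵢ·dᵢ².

The minimiser of Σwᵢ‖p−pᵢ‖² is the weighted centroid p* = (Σwᵢpᵢ)/(Σwᵢ).
Σwᵢ = 740.
Σwᵢxᵢ = 300·1 + 90·6 + 350·0 = 840.
Σwᵢyᵢ = 300·6 + 90·14 + 350·16 = 8660.
x* = 840/740 = 1.14, y* = 8660/740 = 11.70.

(1.14, 11.70)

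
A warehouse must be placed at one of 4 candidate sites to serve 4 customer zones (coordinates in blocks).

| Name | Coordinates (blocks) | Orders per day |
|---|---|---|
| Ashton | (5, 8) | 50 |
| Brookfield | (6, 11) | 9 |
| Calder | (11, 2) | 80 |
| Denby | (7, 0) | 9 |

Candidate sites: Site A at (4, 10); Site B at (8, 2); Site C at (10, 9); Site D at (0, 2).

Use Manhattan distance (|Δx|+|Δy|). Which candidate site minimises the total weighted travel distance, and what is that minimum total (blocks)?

Site B, total 816 blocks

Total weighted distance at each candidate:
  Site A (4, 10): total = 1494
  Site B (8, 2): total = 816
  Site C (10, 9): total = 1102
  Site D (0, 2): total = 1646
Minimum is at Site B with total 816 blocks.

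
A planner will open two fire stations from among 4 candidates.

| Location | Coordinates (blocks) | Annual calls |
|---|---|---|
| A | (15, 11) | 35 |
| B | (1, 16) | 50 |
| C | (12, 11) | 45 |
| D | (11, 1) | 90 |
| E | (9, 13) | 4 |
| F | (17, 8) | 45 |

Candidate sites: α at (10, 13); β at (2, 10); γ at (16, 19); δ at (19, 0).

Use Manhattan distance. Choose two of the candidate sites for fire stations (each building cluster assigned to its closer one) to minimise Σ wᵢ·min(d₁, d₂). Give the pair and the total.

{α, δ}, total 2289

Evaluate every pair (each demand assigned to the nearer of the two):
  {α, δ}: total = 2289
  {α, β}: total = 2489
  {β, δ}: total = 2635
  {α, γ}: total = 2739
  {γ, δ}: total = 3067
  {β, γ}: total = 3360
Best pair: {α, δ} with total 2289.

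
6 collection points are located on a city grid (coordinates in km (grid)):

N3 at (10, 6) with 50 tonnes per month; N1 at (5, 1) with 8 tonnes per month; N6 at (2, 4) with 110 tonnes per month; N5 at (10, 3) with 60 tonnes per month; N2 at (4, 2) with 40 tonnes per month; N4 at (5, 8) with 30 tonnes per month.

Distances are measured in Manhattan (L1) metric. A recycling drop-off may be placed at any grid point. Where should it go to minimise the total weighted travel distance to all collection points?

(4, 4)

Manhattan distance separates: Σwᵢ(|x−xᵢ|+|y−yᵢ|) = Σwᵢ|x−xᵢ| + Σwᵢ|y−yᵢ|, so x and y are optimised independently as 1-D weighted medians.
Total weight W = 298; half = 149.
x-coordinate, sorted with cumulative weight:
  x=2 (N6, w=110) cum 110
  x=4 (N2, w=40) cum 150  ← median
  x=5 (N1, w=8) cum 158
  x=5 (N4, w=30) cum 188
  x=10 (N3, w=50) cum 238
  x=10 (N5, w=60) cum 298
⇒ x* = 4
y-coordinate, sorted with cumulative weight:
  y=1 (N1, w=8) cum 8
  y=2 (N2, w=40) cum 48
  y=3 (N5, w=60) cum 108
  y=4 (N6, w=110) cum 218  ← median
  y=6 (N3, w=50) cum 268
  y=8 (N4, w=30) cum 298
⇒ y* = 4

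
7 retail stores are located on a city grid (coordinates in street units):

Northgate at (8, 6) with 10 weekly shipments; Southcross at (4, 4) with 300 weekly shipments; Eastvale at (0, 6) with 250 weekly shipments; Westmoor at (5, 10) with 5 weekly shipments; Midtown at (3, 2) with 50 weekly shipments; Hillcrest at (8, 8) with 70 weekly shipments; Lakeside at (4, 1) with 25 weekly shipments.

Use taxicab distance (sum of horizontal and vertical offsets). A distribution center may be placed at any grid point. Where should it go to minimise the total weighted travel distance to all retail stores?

Manhattan distance separates: Σwᵢ(|x−xᵢ|+|y−yᵢ|) = Σwᵢ|x−xᵢ| + Σwᵢ|y−yᵢ|, so x and y are optimised independently as 1-D weighted medians.
Total weight W = 710; half = 355.
x-coordinate, sorted with cumulative weight:
  x=0 (Eastvale, w=250) cum 250
  x=3 (Midtown, w=50) cum 300
  x=4 (Southcross, w=300) cum 600  ← median
  x=4 (Lakeside, w=25) cum 625
  x=5 (Westmoor, w=5) cum 630
  x=8 (Northgate, w=10) cum 640
  x=8 (Hillcrest, w=70) cum 710
⇒ x* = 4
y-coordinate, sorted with cumulative weight:
  y=1 (Lakeside, w=25) cum 25
  y=2 (Midtown, w=50) cum 75
  y=4 (Southcross, w=300) cum 375  ← median
  y=6 (Northgate, w=10) cum 385
  y=6 (Eastvale, w=250) cum 635
  y=8 (Hillcrest, w=70) cum 705
  y=10 (Westmoor, w=5) cum 710
⇒ y* = 4

(4, 4)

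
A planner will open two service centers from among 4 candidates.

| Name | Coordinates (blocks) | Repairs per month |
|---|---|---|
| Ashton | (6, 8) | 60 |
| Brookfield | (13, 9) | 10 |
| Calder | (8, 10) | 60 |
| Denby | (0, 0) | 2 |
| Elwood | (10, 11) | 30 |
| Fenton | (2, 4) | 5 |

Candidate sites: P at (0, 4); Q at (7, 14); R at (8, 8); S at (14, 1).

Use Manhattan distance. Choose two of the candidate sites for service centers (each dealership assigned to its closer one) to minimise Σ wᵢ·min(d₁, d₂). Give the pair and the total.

{P, R}, total 468

Evaluate every pair (each demand assigned to the nearer of the two):
  {P, R}: total = 468
  {R, S}: total = 530
  {Q, R}: total = 532
  {P, Q}: total = 1028
  {Q, S}: total = 1095
  {P, S}: total = 1968
Best pair: {P, R} with total 468.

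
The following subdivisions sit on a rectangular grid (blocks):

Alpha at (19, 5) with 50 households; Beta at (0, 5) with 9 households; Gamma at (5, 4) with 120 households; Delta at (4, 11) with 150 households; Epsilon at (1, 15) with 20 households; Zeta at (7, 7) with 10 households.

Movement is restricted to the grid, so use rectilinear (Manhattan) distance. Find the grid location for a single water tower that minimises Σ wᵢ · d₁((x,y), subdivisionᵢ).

(5, 7)

Manhattan distance separates: Σwᵢ(|x−xᵢ|+|y−yᵢ|) = Σwᵢ|x−xᵢ| + Σwᵢ|y−yᵢ|, so x and y are optimised independently as 1-D weighted medians.
Total weight W = 359; half = 179.5.
x-coordinate, sorted with cumulative weight:
  x=0 (Beta, w=9) cum 9
  x=1 (Epsilon, w=20) cum 29
  x=4 (Delta, w=150) cum 179
  x=5 (Gamma, w=120) cum 299  ← median
  x=7 (Zeta, w=10) cum 309
  x=19 (Alpha, w=50) cum 359
⇒ x* = 5
y-coordinate, sorted with cumulative weight:
  y=4 (Gamma, w=120) cum 120
  y=5 (Alpha, w=50) cum 170
  y=5 (Beta, w=9) cum 179
  y=7 (Zeta, w=10) cum 189  ← median
  y=11 (Delta, w=150) cum 339
  y=15 (Epsilon, w=20) cum 359
⇒ y* = 7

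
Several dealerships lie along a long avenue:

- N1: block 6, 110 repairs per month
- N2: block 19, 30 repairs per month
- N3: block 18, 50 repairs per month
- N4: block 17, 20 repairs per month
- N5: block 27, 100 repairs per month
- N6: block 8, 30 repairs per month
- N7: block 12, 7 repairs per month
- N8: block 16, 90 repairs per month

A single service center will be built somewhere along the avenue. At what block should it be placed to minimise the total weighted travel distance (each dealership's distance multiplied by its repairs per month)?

x = 16

For a sum of weighted absolute distances on a line, the optimum is the weighted median (not the mean). Total weight W = 437; half-weight = 218.5.
Sort by position and accumulate weight:
  block 6 (N1, w=110) → cum 110
  block 8 (N6, w=30) → cum 140
  block 12 (N7, w=7) → cum 147
  block 16 (N8, w=90) → cum 237  ≥ 218.5 → median here
  block 17 (N4, w=20) → cum 257
  block 18 (N3, w=50) → cum 307
  block 19 (N2, w=30) → cum 337
  block 27 (N5, w=100) → cum 437
Optimal location: block 16.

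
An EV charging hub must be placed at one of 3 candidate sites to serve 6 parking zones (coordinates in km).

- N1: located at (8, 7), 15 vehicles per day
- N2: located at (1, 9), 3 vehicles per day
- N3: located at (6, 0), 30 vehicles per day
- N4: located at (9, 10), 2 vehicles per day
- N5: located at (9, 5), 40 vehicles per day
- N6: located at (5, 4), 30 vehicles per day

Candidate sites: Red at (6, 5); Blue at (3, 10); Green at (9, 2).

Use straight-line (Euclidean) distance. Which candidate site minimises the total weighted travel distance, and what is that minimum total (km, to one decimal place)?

Total weighted distance at each candidate:
  Red (6, 5): total = 385.7
  Blue (3, 10): total = 921.5
  Green (9, 2): total = 486.7
Minimum is at Red with total 385.7 km.

Red, total 385.7 km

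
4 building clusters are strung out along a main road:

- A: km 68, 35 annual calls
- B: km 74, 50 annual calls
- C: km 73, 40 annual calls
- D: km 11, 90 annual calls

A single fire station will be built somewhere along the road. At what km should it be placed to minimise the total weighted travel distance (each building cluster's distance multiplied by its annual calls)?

For a sum of weighted absolute distances on a line, the optimum is the weighted median (not the mean). Total weight W = 215; half-weight = 107.5.
Sort by position and accumulate weight:
  km 11 (D, w=90) → cum 90
  km 68 (A, w=35) → cum 125  ≥ 107.5 → median here
  km 73 (C, w=40) → cum 165
  km 74 (B, w=50) → cum 215
Optimal location: km 68.

x = 68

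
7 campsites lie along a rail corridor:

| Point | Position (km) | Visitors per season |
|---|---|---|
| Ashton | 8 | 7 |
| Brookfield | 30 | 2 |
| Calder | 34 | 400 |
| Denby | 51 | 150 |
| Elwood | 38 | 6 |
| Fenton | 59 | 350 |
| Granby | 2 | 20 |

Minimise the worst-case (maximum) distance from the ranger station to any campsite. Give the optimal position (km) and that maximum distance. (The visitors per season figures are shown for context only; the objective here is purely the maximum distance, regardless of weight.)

location 30.5, max distance 28.5

The 1-center on a line is the midpoint of the two extreme points: leftmost at 2, rightmost at 59.
Optimal location = (2 + 59)/2 = 30.5; maximum distance = (59 − 2)/2 = 28.5.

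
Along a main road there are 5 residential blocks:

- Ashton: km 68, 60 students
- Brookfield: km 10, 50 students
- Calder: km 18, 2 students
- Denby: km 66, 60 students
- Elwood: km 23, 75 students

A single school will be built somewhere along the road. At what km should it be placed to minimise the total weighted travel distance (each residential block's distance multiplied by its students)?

For a sum of weighted absolute distances on a line, the optimum is the weighted median (not the mean). Total weight W = 247; half-weight = 123.5.
Sort by position and accumulate weight:
  km 10 (Brookfield, w=50) → cum 50
  km 18 (Calder, w=2) → cum 52
  km 23 (Elwood, w=75) → cum 127  ≥ 123.5 → median here
  km 66 (Denby, w=60) → cum 187
  km 68 (Ashton, w=60) → cum 247
Optimal location: km 23.

x = 23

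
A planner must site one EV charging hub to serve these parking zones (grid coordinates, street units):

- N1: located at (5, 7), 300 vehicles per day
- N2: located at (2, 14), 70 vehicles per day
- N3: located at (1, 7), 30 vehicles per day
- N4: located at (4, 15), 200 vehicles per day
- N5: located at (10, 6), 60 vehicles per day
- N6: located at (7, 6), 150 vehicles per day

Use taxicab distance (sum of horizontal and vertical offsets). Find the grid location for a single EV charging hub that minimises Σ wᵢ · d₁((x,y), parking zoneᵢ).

Manhattan distance separates: Σwᵢ(|x−xᵢ|+|y−yᵢ|) = Σwᵢ|x−xᵢ| + Σwᵢ|y−yᵢ|, so x and y are optimised independently as 1-D weighted medians.
Total weight W = 810; half = 405.
x-coordinate, sorted with cumulative weight:
  x=1 (N3, w=30) cum 30
  x=2 (N2, w=70) cum 100
  x=4 (N4, w=200) cum 300
  x=5 (N1, w=300) cum 600  ← median
  x=7 (N6, w=150) cum 750
  x=10 (N5, w=60) cum 810
⇒ x* = 5
y-coordinate, sorted with cumulative weight:
  y=6 (N5, w=60) cum 60
  y=6 (N6, w=150) cum 210
  y=7 (N1, w=300) cum 510  ← median
  y=7 (N3, w=30) cum 540
  y=14 (N2, w=70) cum 610
  y=15 (N4, w=200) cum 810
⇒ y* = 7

(5, 7)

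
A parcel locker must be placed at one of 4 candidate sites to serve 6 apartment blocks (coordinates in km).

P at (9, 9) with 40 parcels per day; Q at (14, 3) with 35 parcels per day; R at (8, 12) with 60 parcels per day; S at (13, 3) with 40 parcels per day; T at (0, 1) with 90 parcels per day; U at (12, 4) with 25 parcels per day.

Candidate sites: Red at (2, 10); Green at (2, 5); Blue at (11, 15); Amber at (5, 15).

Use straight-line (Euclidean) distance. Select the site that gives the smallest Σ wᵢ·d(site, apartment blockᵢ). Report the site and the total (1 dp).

Green, total 2402.4 km

Total weighted distance at each candidate:
  Red (2, 10): total = 2791.4
  Green (2, 5): total = 2402.4
  Blue (11, 15): total = 3305.6
  Amber (5, 15): total = 3308.8
Minimum is at Green with total 2402.4 km.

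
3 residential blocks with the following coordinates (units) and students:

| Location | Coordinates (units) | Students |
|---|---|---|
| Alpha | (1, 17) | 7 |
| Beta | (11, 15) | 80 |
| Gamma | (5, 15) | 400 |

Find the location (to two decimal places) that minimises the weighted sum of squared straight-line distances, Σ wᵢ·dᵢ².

The minimiser of Σwᵢ‖p−pᵢ‖² is the weighted centroid p* = (Σwᵢpᵢ)/(Σwᵢ).
Σwᵢ = 487.
Σwᵢxᵢ = 7·1 + 80·11 + 400·5 = 2887.
Σwᵢyᵢ = 7·17 + 80·15 + 400·15 = 7319.
x* = 2887/487 = 5.93, y* = 7319/487 = 15.03.

(5.93, 15.03)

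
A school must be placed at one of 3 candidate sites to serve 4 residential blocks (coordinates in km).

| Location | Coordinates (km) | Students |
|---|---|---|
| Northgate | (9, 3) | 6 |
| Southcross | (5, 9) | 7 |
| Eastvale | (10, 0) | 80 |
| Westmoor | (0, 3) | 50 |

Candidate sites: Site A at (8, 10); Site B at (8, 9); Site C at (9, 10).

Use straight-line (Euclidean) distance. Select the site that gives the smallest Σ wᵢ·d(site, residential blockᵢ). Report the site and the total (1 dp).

Site B, total 1295.1 km

Total weighted distance at each candidate:
  Site A (8, 10): total = 1411.9
  Site B (8, 9): total = 1295.1
  Site C (9, 10): total = 1444.9
Minimum is at Site B with total 1295.1 km.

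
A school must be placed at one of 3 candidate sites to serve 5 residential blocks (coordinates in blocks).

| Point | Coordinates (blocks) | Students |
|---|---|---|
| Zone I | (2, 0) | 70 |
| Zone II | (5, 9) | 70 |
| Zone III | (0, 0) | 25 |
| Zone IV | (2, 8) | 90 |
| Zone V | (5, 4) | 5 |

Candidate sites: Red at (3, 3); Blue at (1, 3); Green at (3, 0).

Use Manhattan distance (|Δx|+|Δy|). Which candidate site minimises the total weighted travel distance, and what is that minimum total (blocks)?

Total weighted distance at each candidate:
  Red (3, 3): total = 1545
  Blue (1, 3): total = 1645
  Green (3, 0): total = 1755
Minimum is at Red with total 1545 blocks.

Red, total 1545 blocks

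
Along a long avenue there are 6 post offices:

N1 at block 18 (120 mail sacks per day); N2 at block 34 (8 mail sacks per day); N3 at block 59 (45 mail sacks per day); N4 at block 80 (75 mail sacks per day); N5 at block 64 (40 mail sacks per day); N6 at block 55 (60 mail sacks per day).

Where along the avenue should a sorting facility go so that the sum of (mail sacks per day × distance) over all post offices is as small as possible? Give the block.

x = 55

For a sum of weighted absolute distances on a line, the optimum is the weighted median (not the mean). Total weight W = 348; half-weight = 174.
Sort by position and accumulate weight:
  block 18 (N1, w=120) → cum 120
  block 34 (N2, w=8) → cum 128
  block 55 (N6, w=60) → cum 188  ≥ 174 → median here
  block 59 (N3, w=45) → cum 233
  block 64 (N5, w=40) → cum 273
  block 80 (N4, w=75) → cum 348
Optimal location: block 55.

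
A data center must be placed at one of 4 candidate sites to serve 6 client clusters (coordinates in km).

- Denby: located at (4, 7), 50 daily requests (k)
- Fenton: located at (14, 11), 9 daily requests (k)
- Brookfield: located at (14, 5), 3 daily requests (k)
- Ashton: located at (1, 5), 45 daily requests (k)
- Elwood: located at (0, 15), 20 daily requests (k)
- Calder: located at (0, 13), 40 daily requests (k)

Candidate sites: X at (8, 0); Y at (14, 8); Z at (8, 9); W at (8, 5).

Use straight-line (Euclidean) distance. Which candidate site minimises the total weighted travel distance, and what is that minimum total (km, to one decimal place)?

Z, total 1222.7 km

Total weighted distance at each candidate:
  X (8, 0): total = 1877.0
  Y (14, 8): total = 2046.6
  Z (8, 9): total = 1222.7
  W (8, 5): total = 1341.6
Minimum is at Z with total 1222.7 km.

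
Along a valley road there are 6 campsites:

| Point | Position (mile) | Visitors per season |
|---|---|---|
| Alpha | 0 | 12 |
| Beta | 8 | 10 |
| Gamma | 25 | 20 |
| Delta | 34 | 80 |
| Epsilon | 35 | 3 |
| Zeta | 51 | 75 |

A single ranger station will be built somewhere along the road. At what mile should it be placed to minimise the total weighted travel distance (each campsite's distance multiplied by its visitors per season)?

For a sum of weighted absolute distances on a line, the optimum is the weighted median (not the mean). Total weight W = 200; half-weight = 100.
Sort by position and accumulate weight:
  mile 0 (Alpha, w=12) → cum 12
  mile 8 (Beta, w=10) → cum 22
  mile 25 (Gamma, w=20) → cum 42
  mile 34 (Delta, w=80) → cum 122  ≥ 100 → median here
  mile 35 (Epsilon, w=3) → cum 125
  mile 51 (Zeta, w=75) → cum 200
Optimal location: mile 34.

x = 34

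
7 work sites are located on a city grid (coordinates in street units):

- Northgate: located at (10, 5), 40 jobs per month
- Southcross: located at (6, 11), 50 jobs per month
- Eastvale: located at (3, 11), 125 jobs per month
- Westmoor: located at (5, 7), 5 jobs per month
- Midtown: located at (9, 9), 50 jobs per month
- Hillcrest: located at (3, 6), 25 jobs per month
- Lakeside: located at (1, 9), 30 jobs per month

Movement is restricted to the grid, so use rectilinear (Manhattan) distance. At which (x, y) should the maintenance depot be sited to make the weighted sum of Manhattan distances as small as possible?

Manhattan distance separates: Σwᵢ(|x−xᵢ|+|y−yᵢ|) = Σwᵢ|x−xᵢ| + Σwᵢ|y−yᵢ|, so x and y are optimised independently as 1-D weighted medians.
Total weight W = 325; half = 162.5.
x-coordinate, sorted with cumulative weight:
  x=1 (Lakeside, w=30) cum 30
  x=3 (Eastvale, w=125) cum 155
  x=3 (Hillcrest, w=25) cum 180  ← median
  x=5 (Westmoor, w=5) cum 185
  x=6 (Southcross, w=50) cum 235
  x=9 (Midtown, w=50) cum 285
  x=10 (Northgate, w=40) cum 325
⇒ x* = 3
y-coordinate, sorted with cumulative weight:
  y=5 (Northgate, w=40) cum 40
  y=6 (Hillcrest, w=25) cum 65
  y=7 (Westmoor, w=5) cum 70
  y=9 (Midtown, w=50) cum 120
  y=9 (Lakeside, w=30) cum 150
  y=11 (Southcross, w=50) cum 200  ← median
  y=11 (Eastvale, w=125) cum 325
⇒ y* = 11

(3, 11)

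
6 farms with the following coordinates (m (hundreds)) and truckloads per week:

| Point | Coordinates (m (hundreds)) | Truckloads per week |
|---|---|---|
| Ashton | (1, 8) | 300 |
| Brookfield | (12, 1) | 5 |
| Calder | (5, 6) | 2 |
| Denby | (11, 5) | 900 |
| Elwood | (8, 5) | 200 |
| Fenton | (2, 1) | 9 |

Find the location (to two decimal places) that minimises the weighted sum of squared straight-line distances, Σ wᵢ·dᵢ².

(8.40, 5.60)

The minimiser of Σwᵢ‖p−pᵢ‖² is the weighted centroid p* = (Σwᵢpᵢ)/(Σwᵢ).
Σwᵢ = 1416.
Σwᵢxᵢ = 300·1 + 5·12 + 2·5 + 900·11 + 200·8 + 9·2 = 11888.
Σwᵢyᵢ = 300·8 + 5·1 + 2·6 + 900·5 + 200·5 + 9·1 = 7926.
x* = 11888/1416 = 8.40, y* = 7926/1416 = 5.60.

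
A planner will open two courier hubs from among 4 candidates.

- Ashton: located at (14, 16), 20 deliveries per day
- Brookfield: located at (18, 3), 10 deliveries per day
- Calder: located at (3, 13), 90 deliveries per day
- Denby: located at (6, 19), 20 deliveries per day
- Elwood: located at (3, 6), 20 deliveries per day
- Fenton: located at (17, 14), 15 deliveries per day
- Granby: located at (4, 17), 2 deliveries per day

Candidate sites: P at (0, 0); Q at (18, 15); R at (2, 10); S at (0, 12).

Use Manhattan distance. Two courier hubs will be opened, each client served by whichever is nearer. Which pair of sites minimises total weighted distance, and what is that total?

{Q, R}, total 988

Evaluate every pair (each demand assigned to the nearer of the two):
  {Q, R}: total = 988
  {Q, S}: total = 1068
  {P, R}: total = 1593
  {R, S}: total = 1613
  {P, S}: total = 1673
  {P, Q}: total = 2222
Best pair: {Q, R} with total 988.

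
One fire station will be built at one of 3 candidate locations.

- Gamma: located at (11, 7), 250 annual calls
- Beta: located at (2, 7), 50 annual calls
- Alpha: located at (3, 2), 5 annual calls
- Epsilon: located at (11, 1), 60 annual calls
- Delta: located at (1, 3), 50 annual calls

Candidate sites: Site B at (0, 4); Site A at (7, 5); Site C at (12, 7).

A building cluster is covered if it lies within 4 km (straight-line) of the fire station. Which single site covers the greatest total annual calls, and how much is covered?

Coverage radius r = 4 km; a point is covered iff (Δx)²+(Δy)² ≤ 4² = 16.
  Site B (0, 4): covers {Beta, Alpha, Delta} → 105
  Site A (7, 5): covers {none} → 0
  Site C (12, 7): covers {Gamma} → 250
Maximum coverage at Site C: 250 annual calls.

Site C, covering 250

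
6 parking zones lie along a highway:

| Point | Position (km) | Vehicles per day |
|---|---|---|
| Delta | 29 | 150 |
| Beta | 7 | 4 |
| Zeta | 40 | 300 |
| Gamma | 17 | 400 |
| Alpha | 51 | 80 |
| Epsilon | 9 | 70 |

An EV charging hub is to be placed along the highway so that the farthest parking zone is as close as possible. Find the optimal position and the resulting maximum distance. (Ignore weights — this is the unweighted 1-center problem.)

The 1-center on a line is the midpoint of the two extreme points: leftmost at 7, rightmost at 51.
Optimal location = (7 + 51)/2 = 29; maximum distance = (51 − 7)/2 = 22.

location 29, max distance 22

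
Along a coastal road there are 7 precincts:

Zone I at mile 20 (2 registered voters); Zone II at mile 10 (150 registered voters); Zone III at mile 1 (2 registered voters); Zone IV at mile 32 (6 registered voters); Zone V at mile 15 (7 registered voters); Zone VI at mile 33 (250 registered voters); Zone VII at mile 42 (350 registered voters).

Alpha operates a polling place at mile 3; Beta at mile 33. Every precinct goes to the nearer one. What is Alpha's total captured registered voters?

The indifferent point is the midpoint (3+33)/2 = 18; precincts left of it (closer to Alpha at 3) go to Alpha, those right go to Beta.
  Zone III at 1 (w=2) → Alpha
  Zone II at 10 (w=150) → Alpha
  Zone V at 15 (w=7) → Alpha
  Zone I at 20 (w=2) → Beta
  Zone IV at 32 (w=6) → Beta
  Zone VI at 33 (w=250) → Beta
  Zone VII at 42 (w=350) → Beta
Alpha captures 159; Beta captures 608.

159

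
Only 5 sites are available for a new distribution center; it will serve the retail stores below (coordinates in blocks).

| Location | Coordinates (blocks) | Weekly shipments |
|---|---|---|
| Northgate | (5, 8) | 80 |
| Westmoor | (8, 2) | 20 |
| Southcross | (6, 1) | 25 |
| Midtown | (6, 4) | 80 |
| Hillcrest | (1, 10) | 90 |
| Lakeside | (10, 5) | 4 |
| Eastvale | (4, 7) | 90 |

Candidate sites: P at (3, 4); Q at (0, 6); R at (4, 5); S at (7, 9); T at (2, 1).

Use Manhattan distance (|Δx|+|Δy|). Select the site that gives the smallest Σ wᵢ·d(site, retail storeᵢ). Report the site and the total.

R, total 1774 blocks

Total weighted distance at each candidate:
  P (3, 4): total = 2122
  Q (0, 6): total = 2659
  R (4, 5): total = 1774
  S (7, 9): total = 2213
  T (2, 1): total = 3268
Minimum is at R with total 1774 blocks.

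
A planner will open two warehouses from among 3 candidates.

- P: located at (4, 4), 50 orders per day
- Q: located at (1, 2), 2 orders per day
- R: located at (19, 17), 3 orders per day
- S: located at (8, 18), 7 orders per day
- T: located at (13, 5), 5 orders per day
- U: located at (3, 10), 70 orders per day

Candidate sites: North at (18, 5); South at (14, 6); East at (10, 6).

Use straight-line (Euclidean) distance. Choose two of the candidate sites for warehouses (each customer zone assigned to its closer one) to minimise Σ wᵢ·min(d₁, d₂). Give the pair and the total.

Evaluate every pair (each demand assigned to the nearer of the two):
  {South, East}: total = 1028.8
  {North, East}: total = 1037.4
  {North, South}: total = 1493.5
Best pair: {South, East} with total 1028.8.

{South, East}, total 1028.8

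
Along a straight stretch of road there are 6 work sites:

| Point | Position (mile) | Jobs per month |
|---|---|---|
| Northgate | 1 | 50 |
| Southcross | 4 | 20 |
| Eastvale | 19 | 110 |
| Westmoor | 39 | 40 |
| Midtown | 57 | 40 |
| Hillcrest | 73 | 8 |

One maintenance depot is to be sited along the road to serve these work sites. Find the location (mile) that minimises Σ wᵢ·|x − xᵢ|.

x = 19

For a sum of weighted absolute distances on a line, the optimum is the weighted median (not the mean). Total weight W = 268; half-weight = 134.
Sort by position and accumulate weight:
  mile 1 (Northgate, w=50) → cum 50
  mile 4 (Southcross, w=20) → cum 70
  mile 19 (Eastvale, w=110) → cum 180  ≥ 134 → median here
  mile 39 (Westmoor, w=40) → cum 220
  mile 57 (Midtown, w=40) → cum 260
  mile 73 (Hillcrest, w=8) → cum 268
Optimal location: mile 19.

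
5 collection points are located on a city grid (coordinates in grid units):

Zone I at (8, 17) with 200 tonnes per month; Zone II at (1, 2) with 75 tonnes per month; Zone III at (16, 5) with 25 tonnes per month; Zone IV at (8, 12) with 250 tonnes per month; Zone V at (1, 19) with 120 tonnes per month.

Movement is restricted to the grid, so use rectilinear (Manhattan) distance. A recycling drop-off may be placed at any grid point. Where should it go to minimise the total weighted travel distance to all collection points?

(8, 12)

Manhattan distance separates: Σwᵢ(|x−xᵢ|+|y−yᵢ|) = Σwᵢ|x−xᵢ| + Σwᵢ|y−yᵢ|, so x and y are optimised independently as 1-D weighted medians.
Total weight W = 670; half = 335.
x-coordinate, sorted with cumulative weight:
  x=1 (Zone II, w=75) cum 75
  x=1 (Zone V, w=120) cum 195
  x=8 (Zone I, w=200) cum 395  ← median
  x=8 (Zone IV, w=250) cum 645
  x=16 (Zone III, w=25) cum 670
⇒ x* = 8
y-coordinate, sorted with cumulative weight:
  y=2 (Zone II, w=75) cum 75
  y=5 (Zone III, w=25) cum 100
  y=12 (Zone IV, w=250) cum 350  ← median
  y=17 (Zone I, w=200) cum 550
  y=19 (Zone V, w=120) cum 670
⇒ y* = 12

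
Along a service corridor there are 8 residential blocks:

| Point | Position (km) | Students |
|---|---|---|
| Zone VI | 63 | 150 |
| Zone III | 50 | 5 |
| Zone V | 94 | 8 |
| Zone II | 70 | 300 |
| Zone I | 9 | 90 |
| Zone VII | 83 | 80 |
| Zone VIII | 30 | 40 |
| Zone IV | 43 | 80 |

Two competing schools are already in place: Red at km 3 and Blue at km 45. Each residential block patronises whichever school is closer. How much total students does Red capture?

90

The indifferent point is the midpoint (3+45)/2 = 24; residential blocks left of it (closer to Red at 3) go to Red, those right go to Blue.
  Zone I at 9 (w=90) → Red
  Zone VIII at 30 (w=40) → Blue
  Zone IV at 43 (w=80) → Blue
  Zone III at 50 (w=5) → Blue
  Zone VI at 63 (w=150) → Blue
  Zone II at 70 (w=300) → Blue
  Zone VII at 83 (w=80) → Blue
  Zone V at 94 (w=8) → Blue
Red captures 90; Blue captures 663.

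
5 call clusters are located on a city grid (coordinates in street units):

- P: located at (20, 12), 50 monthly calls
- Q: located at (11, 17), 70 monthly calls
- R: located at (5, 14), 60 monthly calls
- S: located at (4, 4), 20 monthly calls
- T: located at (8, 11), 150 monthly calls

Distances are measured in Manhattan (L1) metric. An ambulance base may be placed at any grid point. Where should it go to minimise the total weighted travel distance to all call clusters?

Manhattan distance separates: Σwᵢ(|x−xᵢ|+|y−yᵢ|) = Σwᵢ|x−xᵢ| + Σwᵢ|y−yᵢ|, so x and y are optimised independently as 1-D weighted medians.
Total weight W = 350; half = 175.
x-coordinate, sorted with cumulative weight:
  x=4 (S, w=20) cum 20
  x=5 (R, w=60) cum 80
  x=8 (T, w=150) cum 230  ← median
  x=11 (Q, w=70) cum 300
  x=20 (P, w=50) cum 350
⇒ x* = 8
y-coordinate, sorted with cumulative weight:
  y=4 (S, w=20) cum 20
  y=11 (T, w=150) cum 170
  y=12 (P, w=50) cum 220  ← median
  y=14 (R, w=60) cum 280
  y=17 (Q, w=70) cum 350
⇒ y* = 12

(8, 12)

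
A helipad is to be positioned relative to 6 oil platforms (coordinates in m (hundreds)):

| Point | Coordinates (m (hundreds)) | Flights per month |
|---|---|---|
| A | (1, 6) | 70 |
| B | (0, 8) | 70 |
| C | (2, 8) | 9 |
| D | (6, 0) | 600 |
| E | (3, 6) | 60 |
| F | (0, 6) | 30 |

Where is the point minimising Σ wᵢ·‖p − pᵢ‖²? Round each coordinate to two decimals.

The minimiser of Σwᵢ‖p−pᵢ‖² is the weighted centroid p* = (Σwᵢpᵢ)/(Σwᵢ).
Σwᵢ = 839.
Σwᵢxᵢ = 70·1 + 70·0 + 9·2 + 600·6 + 60·3 + 30·0 = 3868.
Σwᵢyᵢ = 70·6 + 70·8 + 9·8 + 600·0 + 60·6 + 30·6 = 1592.
x* = 3868/839 = 4.61, y* = 1592/839 = 1.90.

(4.61, 1.90)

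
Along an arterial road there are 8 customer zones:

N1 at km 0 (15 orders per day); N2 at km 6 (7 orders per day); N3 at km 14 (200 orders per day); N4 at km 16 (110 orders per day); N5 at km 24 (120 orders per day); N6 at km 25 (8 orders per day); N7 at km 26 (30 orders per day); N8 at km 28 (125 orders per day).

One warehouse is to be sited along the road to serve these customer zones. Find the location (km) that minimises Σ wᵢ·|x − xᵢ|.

x = 16

For a sum of weighted absolute distances on a line, the optimum is the weighted median (not the mean). Total weight W = 615; half-weight = 307.5.
Sort by position and accumulate weight:
  km 0 (N1, w=15) → cum 15
  km 6 (N2, w=7) → cum 22
  km 14 (N3, w=200) → cum 222
  km 16 (N4, w=110) → cum 332  ≥ 307.5 → median here
  km 24 (N5, w=120) → cum 452
  km 25 (N6, w=8) → cum 460
  km 26 (N7, w=30) → cum 490
  km 28 (N8, w=125) → cum 615
Optimal location: km 16.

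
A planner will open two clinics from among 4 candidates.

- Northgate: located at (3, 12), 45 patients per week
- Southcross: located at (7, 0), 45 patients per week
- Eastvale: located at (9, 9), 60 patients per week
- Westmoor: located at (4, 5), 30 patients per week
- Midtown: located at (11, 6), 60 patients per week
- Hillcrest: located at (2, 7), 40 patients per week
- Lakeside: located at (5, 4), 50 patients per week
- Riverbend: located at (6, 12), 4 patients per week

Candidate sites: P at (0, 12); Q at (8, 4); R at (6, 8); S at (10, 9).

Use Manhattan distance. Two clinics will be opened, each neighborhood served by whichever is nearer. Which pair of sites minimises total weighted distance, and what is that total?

{Q, R}, total 1596

Evaluate every pair (each demand assigned to the nearer of the two):
  {Q, R}: total = 1596
  {P, Q}: total = 1624
  {R, S}: total = 1636
  {Q, S}: total = 1663
  {P, R}: total = 1816
  {P, S}: total = 2079
Best pair: {Q, R} with total 1596.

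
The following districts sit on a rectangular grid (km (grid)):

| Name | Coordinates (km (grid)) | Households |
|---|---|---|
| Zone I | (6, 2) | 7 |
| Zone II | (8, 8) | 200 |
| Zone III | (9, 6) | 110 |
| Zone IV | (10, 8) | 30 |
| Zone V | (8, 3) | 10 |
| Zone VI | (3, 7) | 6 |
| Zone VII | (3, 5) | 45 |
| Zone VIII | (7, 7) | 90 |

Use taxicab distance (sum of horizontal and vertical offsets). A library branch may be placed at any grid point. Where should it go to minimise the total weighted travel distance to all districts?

Manhattan distance separates: Σwᵢ(|x−xᵢ|+|y−yᵢ|) = Σwᵢ|x−xᵢ| + Σwᵢ|y−yᵢ|, so x and y are optimised independently as 1-D weighted medians.
Total weight W = 498; half = 249.
x-coordinate, sorted with cumulative weight:
  x=3 (Zone VI, w=6) cum 6
  x=3 (Zone VII, w=45) cum 51
  x=6 (Zone I, w=7) cum 58
  x=7 (Zone VIII, w=90) cum 148
  x=8 (Zone II, w=200) cum 348  ← median
  x=8 (Zone V, w=10) cum 358
  x=9 (Zone III, w=110) cum 468
  x=10 (Zone IV, w=30) cum 498
⇒ x* = 8
y-coordinate, sorted with cumulative weight:
  y=2 (Zone I, w=7) cum 7
  y=3 (Zone V, w=10) cum 17
  y=5 (Zone VII, w=45) cum 62
  y=6 (Zone III, w=110) cum 172
  y=7 (Zone VI, w=6) cum 178
  y=7 (Zone VIII, w=90) cum 268  ← median
  y=8 (Zone II, w=200) cum 468
  y=8 (Zone IV, w=30) cum 498
⇒ y* = 7

(8, 7)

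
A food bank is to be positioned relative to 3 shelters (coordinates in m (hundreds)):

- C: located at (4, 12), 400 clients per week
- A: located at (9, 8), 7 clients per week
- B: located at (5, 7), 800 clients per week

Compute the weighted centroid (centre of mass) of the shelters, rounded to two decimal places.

The minimiser of Σwᵢ‖p−pᵢ‖² is the weighted centroid p* = (Σwᵢpᵢ)/(Σwᵢ).
Σwᵢ = 1207.
Σwᵢxᵢ = 400·4 + 7·9 + 800·5 = 5663.
Σwᵢyᵢ = 400·12 + 7·8 + 800·7 = 10456.
x* = 5663/1207 = 4.69, y* = 10456/1207 = 8.66.

(4.69, 8.66)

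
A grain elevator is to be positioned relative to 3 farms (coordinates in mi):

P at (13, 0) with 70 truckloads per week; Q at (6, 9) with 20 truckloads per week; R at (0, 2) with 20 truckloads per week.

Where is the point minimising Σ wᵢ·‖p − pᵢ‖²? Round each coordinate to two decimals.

(9.36, 2.00)

The minimiser of Σwᵢ‖p−pᵢ‖² is the weighted centroid p* = (Σwᵢpᵢ)/(Σwᵢ).
Σwᵢ = 110.
Σwᵢxᵢ = 70·13 + 20·6 + 20·0 = 1030.
Σwᵢyᵢ = 70·0 + 20·9 + 20·2 = 220.
x* = 1030/110 = 9.36, y* = 220/110 = 2.00.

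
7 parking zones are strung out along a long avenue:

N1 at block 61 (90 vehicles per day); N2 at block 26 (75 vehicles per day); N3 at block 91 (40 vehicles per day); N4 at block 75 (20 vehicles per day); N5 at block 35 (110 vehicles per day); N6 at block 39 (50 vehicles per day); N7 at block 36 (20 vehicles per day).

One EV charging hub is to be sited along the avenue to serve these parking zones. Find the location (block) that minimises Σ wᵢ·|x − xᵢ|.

For a sum of weighted absolute distances on a line, the optimum is the weighted median (not the mean). Total weight W = 405; half-weight = 202.5.
Sort by position and accumulate weight:
  block 26 (N2, w=75) → cum 75
  block 35 (N5, w=110) → cum 185
  block 36 (N7, w=20) → cum 205  ≥ 202.5 → median here
  block 39 (N6, w=50) → cum 255
  block 61 (N1, w=90) → cum 345
  block 75 (N4, w=20) → cum 365
  block 91 (N3, w=40) → cum 405
Optimal location: block 36.

x = 36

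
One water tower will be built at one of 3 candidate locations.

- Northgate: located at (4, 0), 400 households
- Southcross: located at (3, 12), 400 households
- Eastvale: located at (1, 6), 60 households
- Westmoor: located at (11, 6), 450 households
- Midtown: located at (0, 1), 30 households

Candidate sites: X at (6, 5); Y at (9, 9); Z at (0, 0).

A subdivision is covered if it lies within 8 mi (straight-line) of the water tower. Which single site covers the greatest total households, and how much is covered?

Coverage radius r = 8 mi; a point is covered iff (Δx)²+(Δy)² ≤ 8² = 64.
  X (6, 5): covers {Northgate, Southcross, Eastvale, Westmoor, Midtown} → 1340
  Y (9, 9): covers {Southcross, Westmoor} → 850
  Z (0, 0): covers {Northgate, Eastvale, Midtown} → 490
Maximum coverage at X: 1340 households.

X, covering 1340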